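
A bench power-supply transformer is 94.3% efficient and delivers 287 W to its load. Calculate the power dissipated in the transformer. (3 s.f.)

P_in = P_out/η = 287/0.943 = 304.348 W.
P_loss = P_in − P_out = 304.348 − 287 = 17.3 W.

P_loss ≈ 17.3 W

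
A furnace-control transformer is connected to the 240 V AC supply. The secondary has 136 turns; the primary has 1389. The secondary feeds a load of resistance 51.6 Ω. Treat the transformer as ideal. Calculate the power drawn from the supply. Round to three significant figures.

V_s = V_p × N_s/N_p = 240 × 136/1389 = 23.499 V.
I_s = V_s/R = 23.499/51.6 = 0.45541 A.
I_p = I_s × N_s/N_p = 0.45541 × 136/1389 = 0.044590 A.
P = V_p I_p = 240 × 0.044590 = 10.7 W.

P ≈ 10.7 W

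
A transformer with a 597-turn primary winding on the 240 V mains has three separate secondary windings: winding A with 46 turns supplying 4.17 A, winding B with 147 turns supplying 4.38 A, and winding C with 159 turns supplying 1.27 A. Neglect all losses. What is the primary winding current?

V_A = 240 × 46/597 = 18.492 V; V_B = 240 × 147/597 = 59.095 V; V_C = 240 × 159/597 = 63.920 V.
P_out = V_A I_A + V_B I_B + V_C I_C = 18.492×4.17 + 59.095×4.38 + 63.920×1.27 = 77.114 + 258.84 + 81.178 = 417.13 W.
Ideal ⇒ P_in = P_out, so I_p = P_out/V_p = 417.13/240 = 1.74 A.

I_p ≈ 1.74 A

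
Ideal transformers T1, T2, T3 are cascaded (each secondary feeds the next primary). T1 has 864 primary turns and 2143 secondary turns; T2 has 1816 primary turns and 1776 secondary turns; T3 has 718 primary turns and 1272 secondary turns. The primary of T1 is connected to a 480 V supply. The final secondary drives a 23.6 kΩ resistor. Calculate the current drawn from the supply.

Secondary of T1: V = 480.00 × 2143/864 = 1190.6 V.
Secondary of T2: V = 1190.6 × 1776/1816 = 1164.3 V.
Secondary of T3: V = 1164.3 × 1272/718 = 2062.7 V.
I_load = 2062.7/23600 = 0.087403 A, so P_out = 2062.7 × 0.087403 = 180.29 W.
All ideal ⇒ P_in = P_out, so I_supply = 180.29/480 = 0.376 A.

I_supply ≈ 0.376 A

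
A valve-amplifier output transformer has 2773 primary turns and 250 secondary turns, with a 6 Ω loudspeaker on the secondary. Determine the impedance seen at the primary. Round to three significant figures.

Z_p ≈ 738 Ω

Z_p = (N_p/N_s)² × Z_s = (2773/250)² × 6 = 738 Ω.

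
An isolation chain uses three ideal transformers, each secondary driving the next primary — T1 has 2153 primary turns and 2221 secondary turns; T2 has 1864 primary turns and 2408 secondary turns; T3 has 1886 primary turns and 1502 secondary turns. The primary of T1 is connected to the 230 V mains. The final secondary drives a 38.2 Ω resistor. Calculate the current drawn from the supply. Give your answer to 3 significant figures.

Secondary of T1: V = 230.00 × 2221/2153 = 237.26 V.
Secondary of T2: V = 237.26 × 2408/1864 = 306.51 V.
Secondary of T3: V = 306.51 × 1502/1886 = 244.10 V.
I_load = 244.10/38.2 = 6.3901 A, so P_out = 244.10 × 6.3901 = 1559.8 W.
All ideal ⇒ P_in = P_out, so I_supply = 1559.8/230 = 6.78 A.

I_supply ≈ 6.78 A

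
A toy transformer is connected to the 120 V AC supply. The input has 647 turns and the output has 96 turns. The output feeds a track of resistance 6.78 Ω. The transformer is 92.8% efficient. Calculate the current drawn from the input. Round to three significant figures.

V_out = 120 × 96/647 = 17.805 V.
I_out = V_out/R = 17.805/6.78 = 2.6261 A.
P_out = V_out I_out = 17.805 × 2.6261 = 46.759 W.
P_in = P_out/η = 46.759/0.928 = 50.387 W.
I_in = P_in/V_in = 50.387/120 = 0.420 A.

I_in ≈ 0.420 A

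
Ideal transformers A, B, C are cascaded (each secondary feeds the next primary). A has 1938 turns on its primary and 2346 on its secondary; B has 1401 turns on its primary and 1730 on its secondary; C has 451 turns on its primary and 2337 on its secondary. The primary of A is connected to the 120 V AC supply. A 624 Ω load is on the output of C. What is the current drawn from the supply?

I_supply ≈ 11.5 A

After A: V = 120.00 × 2346/1938 = 145.26 V.
After B: V = 145.26 × 1730/1401 = 179.38 V.
After C: V = 179.38 × 2337/451 = 929.49 V.
I_load = 929.49/624 = 1.4896 A, so P_out = 929.49 × 1.4896 = 1384.5 W.
All ideal ⇒ P_in = P_out, so I_supply = 1384.5/120 = 11.5 A.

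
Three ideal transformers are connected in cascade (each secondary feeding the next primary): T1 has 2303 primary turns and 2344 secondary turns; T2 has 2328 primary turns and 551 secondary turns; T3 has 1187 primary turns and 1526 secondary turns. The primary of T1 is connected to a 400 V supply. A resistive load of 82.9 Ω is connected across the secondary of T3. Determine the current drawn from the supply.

After T1: V = 400.00 × 2344/2303 = 407.12 V.
After T2: V = 407.12 × 551/2328 = 96.359 V.
After T3: V = 96.359 × 1526/1187 = 123.88 V.
I_load = 123.88/82.9 = 1.4943 A, so P_out = 123.88 × 1.4943 = 185.11 W.
All ideal ⇒ P_in = P_out, so I_supply = 185.11/400 = 0.463 A.

I_supply ≈ 0.463 A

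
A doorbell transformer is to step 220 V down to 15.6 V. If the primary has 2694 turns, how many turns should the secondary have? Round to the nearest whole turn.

N_s/N_p = V_s/V_p, so N_s = 2694 × 15.6/220 = 191.0 ≈ 191 turns.

N_s = 191 turns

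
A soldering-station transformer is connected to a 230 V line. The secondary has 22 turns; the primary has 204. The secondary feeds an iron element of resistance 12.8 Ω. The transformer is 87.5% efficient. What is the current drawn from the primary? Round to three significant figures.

V_s = 230 × 22/204 = 24.804 V.
I_s = V_s/R = 24.804/12.8 = 1.9378 A.
P_out = V_s I_s = 24.804 × 1.9378 = 48.065 W.
P_in = P_out/η = 48.065/0.875 = 54.932 W.
I_p = P_in/V_p = 54.932/230 = 0.239 A.

I_p ≈ 0.239 A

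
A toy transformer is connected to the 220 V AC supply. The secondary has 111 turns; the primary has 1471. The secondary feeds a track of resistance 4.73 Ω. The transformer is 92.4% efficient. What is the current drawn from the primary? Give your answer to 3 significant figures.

I_p ≈ 0.287 A

V_s = 220 × 111/1471 = 16.601 V.
I_s = V_s/R = 16.601/4.73 = 3.5097 A.
P_out = V_s I_s = 16.601 × 3.5097 = 58.265 W.
P_in = P_out/η = 58.265/0.924 = 63.057 W.
I_p = P_in/V_p = 63.057/220 = 0.287 A.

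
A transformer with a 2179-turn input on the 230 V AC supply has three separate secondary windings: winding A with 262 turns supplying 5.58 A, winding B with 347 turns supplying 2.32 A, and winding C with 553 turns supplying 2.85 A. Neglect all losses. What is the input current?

V_A = 230 × 262/2179 = 27.655 V; V_B = 230 × 347/2179 = 36.627 V; V_C = 230 × 553/2179 = 58.371 V.
P_out = V_A I_A + V_B I_B + V_C I_C = 27.655×5.58 + 36.627×2.32 + 58.371×2.85 = 154.31 + 84.974 + 166.36 = 405.65 W.
Ideal ⇒ P_in = P_out, so I_in = P_out/V_in = 405.65/230 = 1.76 A.

I_in ≈ 1.76 A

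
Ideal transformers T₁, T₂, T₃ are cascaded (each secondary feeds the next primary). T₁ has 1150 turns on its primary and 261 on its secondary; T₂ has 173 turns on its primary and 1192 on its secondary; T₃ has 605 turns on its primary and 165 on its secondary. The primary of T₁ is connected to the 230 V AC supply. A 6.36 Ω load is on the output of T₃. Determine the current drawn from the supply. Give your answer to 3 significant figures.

I_supply ≈ 6.58 A

After T₁: V = 230.00 × 261/1150 = 52.200 V.
After T₂: V = 52.200 × 1192/173 = 359.67 V.
After T₃: V = 359.67 × 165/605 = 98.091 V.
I_load = 98.091/6.36 = 15.423 A, so P_out = 98.091 × 15.423 = 1512.9 W.
All ideal ⇒ P_in = P_out, so I_supply = 1512.9/230 = 6.58 A.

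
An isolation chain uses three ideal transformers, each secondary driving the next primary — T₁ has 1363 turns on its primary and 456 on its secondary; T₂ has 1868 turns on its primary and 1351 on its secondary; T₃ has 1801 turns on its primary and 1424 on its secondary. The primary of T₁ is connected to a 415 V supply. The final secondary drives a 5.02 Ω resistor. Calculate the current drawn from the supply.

I_supply ≈ 3.03 A

After T₁: V = 415.00 × 456/1363 = 138.84 V.
After T₂: V = 138.84 × 1351/1868 = 100.41 V.
After T₃: V = 100.41 × 1424/1801 = 79.395 V.
I_load = 79.395/5.02 = 15.816 A, so P_out = 79.395 × 15.816 = 1255.7 W.
All ideal ⇒ P_in = P_out, so I_supply = 1255.7/415 = 3.03 A.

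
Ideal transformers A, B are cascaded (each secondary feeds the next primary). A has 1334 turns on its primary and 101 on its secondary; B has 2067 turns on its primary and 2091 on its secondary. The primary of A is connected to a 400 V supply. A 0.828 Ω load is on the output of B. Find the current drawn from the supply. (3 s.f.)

I_supply ≈ 2.83 A

After A: V = 400.00 × 101/1334 = 30.285 V.
After B: V = 30.285 × 2091/2067 = 30.636 V.
I_load = 30.636/0.828 = 37.001 A, so P_out = 30.636 × 37.001 = 1133.6 W.
All ideal ⇒ P_in = P_out, so I_supply = 1133.6/400 = 2.83 A.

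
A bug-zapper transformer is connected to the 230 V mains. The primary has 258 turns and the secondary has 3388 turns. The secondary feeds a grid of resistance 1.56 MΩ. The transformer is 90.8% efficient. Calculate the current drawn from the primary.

V_s = 230 × 3388/258 = 3020.3 V.
I_s = V_s/R = 3020.3/(1.56×10^6) = 0.0019361 A.
P_out = V_s I_s = 3020.3 × 0.0019361 = 5.8476 W.
P_in = P_out/η = 5.8476/0.908 = 6.4401 W.
I_p = P_in/V_p = 6.4401/230 = 0.0280 A.

I_p ≈ 0.0280 A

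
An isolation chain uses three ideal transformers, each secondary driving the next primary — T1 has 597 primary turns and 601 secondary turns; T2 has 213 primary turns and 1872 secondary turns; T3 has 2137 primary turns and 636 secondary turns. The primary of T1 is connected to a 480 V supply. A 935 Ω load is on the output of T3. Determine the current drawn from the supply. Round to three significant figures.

I_supply ≈ 3.56 A

After T1: V = 480.00 × 601/597 = 483.22 V.
After T2: V = 483.22 × 1872/213 = 4246.9 V.
After T3: V = 4246.9 × 636/2137 = 1263.9 V.
I_load = 1263.9/935 = 1.3518 A, so P_out = 1263.9 × 1.3518 = 1708.6 W.
All ideal ⇒ P_in = P_out, so I_supply = 1708.6/480 = 3.56 A.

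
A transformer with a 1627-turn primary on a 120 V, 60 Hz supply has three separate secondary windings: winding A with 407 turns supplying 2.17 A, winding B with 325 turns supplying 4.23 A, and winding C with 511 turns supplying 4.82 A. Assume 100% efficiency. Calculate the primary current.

I_p ≈ 2.90 A

V_A = 120 × 407/1627 = 30.018 V; V_B = 120 × 325/1627 = 23.970 V; V_C = 120 × 511/1627 = 37.689 V.
P_out = V_A I_A + V_B I_B + V_C I_C = 30.018×2.17 + 23.970×4.23 + 37.689×4.82 = 65.140 + 101.40 + 181.66 = 348.20 W.
Ideal ⇒ P_in = P_out, so I_p = P_out/V_p = 348.20/120 = 2.90 A.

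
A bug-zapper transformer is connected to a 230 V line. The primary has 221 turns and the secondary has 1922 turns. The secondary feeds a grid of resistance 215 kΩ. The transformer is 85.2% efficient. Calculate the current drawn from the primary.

V_s = 230 × 1922/221 = 2000.3 V.
I_s = V_s/R = 2000.3/215000 = 0.0093036 A.
P_out = V_s I_s = 2000.3 × 0.0093036 = 18.610 W.
P_in = P_out/η = 18.610/0.852 = 21.842 W.
I_p = P_in/V_p = 21.842/230 = 0.0950 A.

I_p ≈ 0.0950 A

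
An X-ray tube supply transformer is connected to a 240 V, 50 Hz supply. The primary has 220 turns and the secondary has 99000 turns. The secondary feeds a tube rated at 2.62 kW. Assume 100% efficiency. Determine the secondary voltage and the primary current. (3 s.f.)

V_s = V_p × N_s/N_p = 240 × 99000/220 = 108000 V.
I_s = P/V_s = 2620/108000 = 0.024259 A.
I_p = I_s × N_s/N_p = 0.024259 × 99000/220 = 10.9 A.

V_s ≈ 108000 V, I_p ≈ 10.9 A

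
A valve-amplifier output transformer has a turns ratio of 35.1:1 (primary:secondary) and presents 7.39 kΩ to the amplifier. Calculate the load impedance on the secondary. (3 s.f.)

Z_s = Z_p/(N_p/N_s)² = 7390/35.1² = 6.00 Ω.

Z_s ≈ 6.00 Ω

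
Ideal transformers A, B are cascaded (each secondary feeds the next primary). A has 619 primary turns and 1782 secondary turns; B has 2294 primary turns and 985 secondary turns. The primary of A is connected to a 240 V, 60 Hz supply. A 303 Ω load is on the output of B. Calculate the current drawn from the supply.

After A: V = 240.00 × 1782/619 = 690.92 V.
After B: V = 690.92 × 985/2294 = 296.67 V.
I_load = 296.67/303 = 0.97910 A, so P_out = 296.67 × 0.97910 = 290.47 W.
All ideal ⇒ P_in = P_out, so I_supply = 290.47/240 = 1.21 A.

I_supply ≈ 1.21 A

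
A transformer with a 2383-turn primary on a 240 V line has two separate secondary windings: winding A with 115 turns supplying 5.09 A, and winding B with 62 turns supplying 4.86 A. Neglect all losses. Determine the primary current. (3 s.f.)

I_p ≈ 0.372 A

V_A = 240 × 115/2383 = 11.582 V; V_B = 240 × 62/2383 = 6.2442 V.
P_out = V_A I_A + V_B I_B = 11.582×5.09 + 6.2442×4.86 = 58.953 + 30.347 = 89.300 W.
Ideal ⇒ P_in = P_out, so I_p = P_out/V_p = 89.300/240 = 0.372 A.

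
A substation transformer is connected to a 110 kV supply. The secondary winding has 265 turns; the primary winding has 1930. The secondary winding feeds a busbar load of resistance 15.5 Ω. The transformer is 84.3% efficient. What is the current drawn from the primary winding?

I_p ≈ 159 A

V_s = 110000 × 265/1930 = 15104 V.
I_s = V_s/R = 15104/15.5 = 974.43 A.
P_out = V_s I_s = 15104 × 974.43 = 1.4717×10^7 W.
P_in = P_out/η = 1.4717×10^7/0.843 = 1.7458×10^7 W.
I_p = P_in/V_p = 1.7458×10^7/110000 = 159 A.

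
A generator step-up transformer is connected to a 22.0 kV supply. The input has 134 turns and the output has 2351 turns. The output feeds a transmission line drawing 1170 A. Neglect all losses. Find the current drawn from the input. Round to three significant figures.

For an ideal transformer I_in N_in = I_out N_out, so I_in = 1170 × 2351/134 = 20500 A.

I_in ≈ 20500 A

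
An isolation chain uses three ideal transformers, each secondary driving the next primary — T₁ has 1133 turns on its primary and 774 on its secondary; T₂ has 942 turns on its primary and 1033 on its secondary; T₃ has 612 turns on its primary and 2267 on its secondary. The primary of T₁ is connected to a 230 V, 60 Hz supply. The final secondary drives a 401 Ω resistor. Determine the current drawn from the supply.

Secondary of T₁: V = 230.00 × 774/1133 = 157.12 V.
Secondary of T₂: V = 157.12 × 1033/942 = 172.30 V.
Secondary of T₃: V = 172.30 × 2267/612 = 638.25 V.
I_load = 638.25/401 = 1.5916 A, so P_out = 638.25 × 1.5916 = 1015.9 W.
All ideal ⇒ P_in = P_out, so I_supply = 1015.9/230 = 4.42 A.

I_supply ≈ 4.42 A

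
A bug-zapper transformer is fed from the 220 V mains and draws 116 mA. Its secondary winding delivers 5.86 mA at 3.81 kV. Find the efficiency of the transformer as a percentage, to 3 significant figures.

P_in = 220 × 0.116 = 25.5200 W.
P_out = 3810 × 0.00586 = 22.3266 W.
η = P_out/P_in = 22.3266/25.5200 = 0.875.

η ≈ 87.5%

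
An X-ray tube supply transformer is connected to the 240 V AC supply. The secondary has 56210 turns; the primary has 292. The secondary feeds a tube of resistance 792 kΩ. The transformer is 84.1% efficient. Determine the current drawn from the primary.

V_s = 240 × 56210/292 = 46200 V.
I_s = V_s/R = 46200/792000 = 0.058333 A.
P_out = V_s I_s = 46200 × 0.058333 = 2695.0 W.
P_in = P_out/η = 2695.0/0.841 = 3204.5 W.
I_p = P_in/V_p = 3204.5/240 = 13.4 A.

I_p ≈ 13.4 A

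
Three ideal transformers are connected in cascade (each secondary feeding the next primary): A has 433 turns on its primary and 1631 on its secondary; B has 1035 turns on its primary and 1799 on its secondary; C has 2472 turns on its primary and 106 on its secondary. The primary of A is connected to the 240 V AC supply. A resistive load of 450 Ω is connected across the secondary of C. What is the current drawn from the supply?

I_supply ≈ 0.0420 A

Secondary of A: V = 240.00 × 1631/433 = 904.02 V.
Secondary of B: V = 904.02 × 1799/1035 = 1571.3 V.
Secondary of C: V = 1571.3 × 106/2472 = 67.379 V.
I_load = 67.379/450 = 0.14973 A, so P_out = 67.379 × 0.14973 = 10.089 W.
All ideal ⇒ P_in = P_out, so I_supply = 10.089/240 = 0.0420 A.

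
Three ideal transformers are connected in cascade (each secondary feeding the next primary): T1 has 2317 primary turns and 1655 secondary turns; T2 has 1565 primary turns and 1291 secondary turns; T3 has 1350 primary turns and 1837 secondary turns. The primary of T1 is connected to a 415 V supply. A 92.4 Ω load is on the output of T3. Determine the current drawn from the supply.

After T1: V = 415.00 × 1655/2317 = 296.43 V.
After T2: V = 296.43 × 1291/1565 = 244.53 V.
After T3: V = 244.53 × 1837/1350 = 332.74 V.
I_load = 332.74/92.4 = 3.6011 A, so P_out = 332.74 × 3.6011 = 1198.2 W.
All ideal ⇒ P_in = P_out, so I_supply = 1198.2/415 = 2.89 A.

I_supply ≈ 2.89 A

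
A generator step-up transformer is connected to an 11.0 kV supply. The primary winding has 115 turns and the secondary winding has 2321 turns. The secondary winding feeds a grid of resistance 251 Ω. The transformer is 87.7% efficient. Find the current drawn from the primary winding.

V_s = 11000 × 2321/115 = 222010 V.
I_s = V_s/R = 222010/251 = 884.50 A.
P_out = V_s I_s = 222010 × 884.50 = 1.9637×10^8 W.
P_in = P_out/η = 1.9637×10^8/0.877 = 2.2391×10^8 W.
I_p = P_in/V_p = 2.2391×10^8/11000 = 20400 A.

I_p ≈ 20400 A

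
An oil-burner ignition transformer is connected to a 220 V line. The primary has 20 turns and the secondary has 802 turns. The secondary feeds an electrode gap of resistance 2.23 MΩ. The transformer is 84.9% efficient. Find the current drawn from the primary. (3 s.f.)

V_s = 220 × 802/20 = 8822.0 V.
I_s = V_s/R = 8822.0/(2.23×10^6) = 0.0039561 A.
P_out = V_s I_s = 8822.0 × 0.0039561 = 34.900 W.
P_in = P_out/η = 34.900/0.849 = 41.108 W.
I_p = P_in/V_p = 41.108/220 = 0.187 A.

I_p ≈ 0.187 A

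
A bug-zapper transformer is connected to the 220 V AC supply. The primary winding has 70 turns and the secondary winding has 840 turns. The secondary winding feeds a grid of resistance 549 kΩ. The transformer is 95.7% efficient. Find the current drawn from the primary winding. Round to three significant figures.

I_p ≈ 0.0603 A

V_s = 220 × 840/70 = 2640.0 V.
I_s = V_s/R = 2640.0/549000 = 0.0048087 A.
P_out = V_s I_s = 2640.0 × 0.0048087 = 12.695 W.
P_in = P_out/η = 12.695/0.957 = 13.265 W.
I_p = P_in/V_p = 13.265/220 = 0.0603 A.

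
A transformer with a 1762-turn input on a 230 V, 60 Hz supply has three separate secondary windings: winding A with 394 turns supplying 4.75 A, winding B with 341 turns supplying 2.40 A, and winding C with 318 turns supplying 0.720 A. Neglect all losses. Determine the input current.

V_A = 230 × 394/1762 = 51.430 V; V_B = 230 × 341/1762 = 44.512 V; V_C = 230 × 318/1762 = 41.510 V.
P_out = V_A I_A + V_B I_B + V_C I_C = 51.430×4.75 + 44.512×2.40 + 41.510×0.720 = 244.29 + 106.83 + 29.887 = 381.01 W.
Ideal ⇒ P_in = P_out, so I_in = P_out/V_in = 381.01/230 = 1.66 A.

I_in ≈ 1.66 A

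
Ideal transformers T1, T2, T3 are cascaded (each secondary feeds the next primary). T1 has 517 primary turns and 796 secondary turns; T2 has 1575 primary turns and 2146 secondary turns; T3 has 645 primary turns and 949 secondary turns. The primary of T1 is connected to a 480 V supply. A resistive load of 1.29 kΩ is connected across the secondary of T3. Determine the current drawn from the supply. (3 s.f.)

Secondary of T1: V = 480.00 × 796/517 = 739.03 V.
Secondary of T2: V = 739.03 × 2146/1575 = 1007.0 V.
Secondary of T3: V = 1007.0 × 949/645 = 1481.6 V.
I_load = 1481.6/1290 = 1.1485 A, so P_out = 1481.6 × 1.1485 = 1701.6 W.
All ideal ⇒ P_in = P_out, so I_supply = 1701.6/480 = 3.54 A.

I_supply ≈ 3.54 A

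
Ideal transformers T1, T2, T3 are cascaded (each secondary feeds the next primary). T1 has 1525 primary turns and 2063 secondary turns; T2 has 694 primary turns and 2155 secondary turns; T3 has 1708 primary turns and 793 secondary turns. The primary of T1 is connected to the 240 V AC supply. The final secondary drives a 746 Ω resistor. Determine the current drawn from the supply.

After T1: V = 240.00 × 2063/1525 = 324.67 V.
After T2: V = 324.67 × 2155/694 = 1008.2 V.
After T3: V = 1008.2 × 793/1708 = 468.07 V.
I_load = 468.07/746 = 0.62744 A, so P_out = 468.07 × 0.62744 = 293.69 W.
All ideal ⇒ P_in = P_out, so I_supply = 293.69/240 = 1.22 A.

I_supply ≈ 1.22 A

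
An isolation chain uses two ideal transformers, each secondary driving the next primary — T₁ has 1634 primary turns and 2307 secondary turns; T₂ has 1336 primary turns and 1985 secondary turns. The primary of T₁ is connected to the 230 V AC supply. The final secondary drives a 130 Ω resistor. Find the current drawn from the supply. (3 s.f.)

I_supply ≈ 7.79 A

Secondary of T₁: V = 230.00 × 2307/1634 = 324.73 V.
Secondary of T₂: V = 324.73 × 1985/1336 = 482.48 V.
I_load = 482.48/130 = 3.7114 A, so P_out = 482.48 × 3.7114 = 1790.7 W.
All ideal ⇒ P_in = P_out, so I_supply = 1790.7/230 = 7.79 A.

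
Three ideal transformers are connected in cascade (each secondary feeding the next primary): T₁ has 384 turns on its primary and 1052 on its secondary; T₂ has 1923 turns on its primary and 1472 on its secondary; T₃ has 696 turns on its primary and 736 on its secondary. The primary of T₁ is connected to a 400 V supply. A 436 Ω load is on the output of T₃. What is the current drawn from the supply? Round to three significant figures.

After T₁: V = 400.00 × 1052/384 = 1095.8 V.
After T₂: V = 1095.8 × 1472/1923 = 838.83 V.
After T₃: V = 838.83 × 736/696 = 887.04 V.
I_load = 887.04/436 = 2.0345 A, so P_out = 887.04 × 2.0345 = 1804.7 W.
All ideal ⇒ P_in = P_out, so I_supply = 1804.7/400 = 4.51 A.

I_supply ≈ 4.51 A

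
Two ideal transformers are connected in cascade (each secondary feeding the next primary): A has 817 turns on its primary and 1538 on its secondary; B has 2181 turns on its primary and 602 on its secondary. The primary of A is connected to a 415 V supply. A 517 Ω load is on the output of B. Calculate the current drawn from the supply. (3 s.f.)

After A: V = 415.00 × 1538/817 = 781.24 V.
After B: V = 781.24 × 602/2181 = 215.64 V.
I_load = 215.64/517 = 0.41709 A, so P_out = 215.64 × 0.41709 = 89.941 W.
All ideal ⇒ P_in = P_out, so I_supply = 89.941/415 = 0.217 A.

I_supply ≈ 0.217 A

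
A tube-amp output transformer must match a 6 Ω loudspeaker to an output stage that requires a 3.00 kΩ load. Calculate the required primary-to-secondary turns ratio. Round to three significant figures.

Z_p/Z_s = (N_p/N_s)², so N_p/N_s = √(3000/6) = √500 = 22.4.

N_p/N_s ≈ 22.4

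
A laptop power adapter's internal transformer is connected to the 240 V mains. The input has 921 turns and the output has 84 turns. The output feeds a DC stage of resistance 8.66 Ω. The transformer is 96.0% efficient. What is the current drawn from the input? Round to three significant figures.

V_out = 240 × 84/921 = 21.889 V.
I_out = V_out/R = 21.889/8.66 = 2.5276 A.
P_out = V_out I_out = 21.889 × 2.5276 = 55.328 W.
P_in = P_out/η = 55.328/0.960 = 57.633 W.
I_in = P_in/V_in = 57.633/240 = 0.240 A.

I_in ≈ 0.240 A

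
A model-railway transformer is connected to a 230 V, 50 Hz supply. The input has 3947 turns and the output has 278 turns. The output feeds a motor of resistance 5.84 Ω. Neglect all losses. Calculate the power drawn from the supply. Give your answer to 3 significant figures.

V_out = V_in × N_out/N_in = 230 × 278/3947 = 16.200 V.
I_out = V_out/R = 16.200/5.84 = 2.7739 A.
I_in = I_out × N_out/N_in = 2.7739 × 278/3947 = 0.19538 A.
P = V_in I_in = 230 × 0.19538 = 44.9 W.

P ≈ 44.9 W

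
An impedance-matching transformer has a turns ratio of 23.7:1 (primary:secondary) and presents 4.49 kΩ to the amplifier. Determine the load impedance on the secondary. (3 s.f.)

Z_s = Z_p/(N_p/N_s)² = 4490/23.7² = 7.99 Ω.

Z_s ≈ 7.99 Ω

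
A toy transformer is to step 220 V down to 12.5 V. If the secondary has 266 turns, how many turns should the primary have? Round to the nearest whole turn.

N_p = 4682 turns

N_p/N_s = V_p/V_s, so N_p = 266 × 220/12.5 = 4681.6 ≈ 4682 turns.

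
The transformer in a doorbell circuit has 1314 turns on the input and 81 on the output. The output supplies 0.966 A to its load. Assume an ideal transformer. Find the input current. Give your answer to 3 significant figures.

I_in ≈ 0.0595 A

For an ideal transformer I_in/I_out = N_out/N_in, so I_in = 0.966 × 81/1314 = 0.0595 A.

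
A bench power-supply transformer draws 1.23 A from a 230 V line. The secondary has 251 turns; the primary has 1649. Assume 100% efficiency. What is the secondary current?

I_s ≈ 8.08 A

I_s/I_p = N_p/N_s, so I_s = 1.23 × 1649/251 = 8.08 A.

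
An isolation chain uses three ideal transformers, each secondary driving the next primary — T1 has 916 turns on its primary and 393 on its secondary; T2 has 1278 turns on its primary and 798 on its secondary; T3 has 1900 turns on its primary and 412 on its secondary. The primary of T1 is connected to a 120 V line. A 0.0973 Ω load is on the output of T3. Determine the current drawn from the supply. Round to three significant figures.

I_supply ≈ 4.16 A

Secondary of T1: V = 120.00 × 393/916 = 51.485 V.
Secondary of T2: V = 51.485 × 798/1278 = 32.148 V.
Secondary of T3: V = 32.148 × 412/1900 = 6.9710 V.
I_load = 6.9710/0.0973 = 71.644 A, so P_out = 6.9710 × 71.644 = 499.43 W.
All ideal ⇒ P_in = P_out, so I_supply = 499.43/120 = 4.16 A.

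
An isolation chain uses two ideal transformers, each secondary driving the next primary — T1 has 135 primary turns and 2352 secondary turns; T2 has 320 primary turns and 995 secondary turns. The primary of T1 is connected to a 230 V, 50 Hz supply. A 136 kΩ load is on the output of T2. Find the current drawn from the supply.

I_supply ≈ 4.96 A

After T1: V = 230.00 × 2352/135 = 4007.1 V.
After T2: V = 4007.1 × 995/320 = 12460 V.
I_load = 12460/136000 = 0.091615 A, so P_out = 12460 × 0.091615 = 1141.5 W.
All ideal ⇒ P_in = P_out, so I_supply = 1141.5/230 = 4.96 A.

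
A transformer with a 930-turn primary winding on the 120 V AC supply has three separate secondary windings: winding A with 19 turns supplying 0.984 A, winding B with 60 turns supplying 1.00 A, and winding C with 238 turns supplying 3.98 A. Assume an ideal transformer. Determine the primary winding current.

V_A = 120 × 19/930 = 2.4516 V; V_B = 120 × 60/930 = 7.7419 V; V_C = 120 × 238/930 = 30.710 V.
P_out = V_A I_A + V_B I_B + V_C I_C = 2.4516×0.984 + 7.7419×1.00 + 30.710×3.98 = 2.4124 + 7.7419 + 122.22 = 132.38 W.
Ideal ⇒ P_in = P_out, so I_p = P_out/V_p = 132.38/120 = 1.10 A.

I_p ≈ 1.10 A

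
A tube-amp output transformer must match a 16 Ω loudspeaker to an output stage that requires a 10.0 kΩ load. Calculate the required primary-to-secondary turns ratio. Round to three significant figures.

Z_p/Z_s = (N_p/N_s)², so N_p/N_s = √(10000/16) = √625 = 25.0.

N_p/N_s ≈ 25.0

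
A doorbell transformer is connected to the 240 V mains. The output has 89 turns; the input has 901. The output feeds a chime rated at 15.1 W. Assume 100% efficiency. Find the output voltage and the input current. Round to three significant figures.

V_out ≈ 23.7 V, I_in ≈ 0.0629 A

V_out = V_in × N_out/N_in = 240 × 89/901 = 23.707 V.
I_out = P/V_out = 15.1/23.707 = 0.63694 A.
I_in = I_out × N_out/N_in = 0.63694 × 89/901 = 0.0629 A.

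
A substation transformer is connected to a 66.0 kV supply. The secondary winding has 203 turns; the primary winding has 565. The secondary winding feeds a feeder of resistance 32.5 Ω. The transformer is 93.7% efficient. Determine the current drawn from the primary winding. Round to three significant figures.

I_p ≈ 280 A

V_s = 66000 × 203/565 = 23713 V.
I_s = V_s/R = 23713/32.5 = 729.64 A.
P_out = V_s I_s = 23713 × 729.64 = 1.7302×10^7 W.
P_in = P_out/η = 1.7302×10^7/0.937 = 1.8465×10^7 W.
I_p = P_in/V_p = 1.8465×10^7/66000 = 280 A.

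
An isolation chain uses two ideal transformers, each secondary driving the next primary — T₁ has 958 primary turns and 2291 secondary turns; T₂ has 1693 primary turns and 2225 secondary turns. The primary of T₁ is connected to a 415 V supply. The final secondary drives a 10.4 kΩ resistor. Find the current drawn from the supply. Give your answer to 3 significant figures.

I_supply ≈ 0.394 A

After T₁: V = 415.00 × 2291/958 = 992.45 V.
After T₂: V = 992.45 × 2225/1693 = 1304.3 V.
I_load = 1304.3/10400 = 0.12541 A, so P_out = 1304.3 × 0.12541 = 163.58 W.
All ideal ⇒ P_in = P_out, so I_supply = 163.58/415 = 0.394 A.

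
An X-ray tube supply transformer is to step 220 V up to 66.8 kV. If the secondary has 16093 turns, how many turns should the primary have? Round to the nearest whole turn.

N_p = 53 turns

N_p/N_s = V_p/V_s, so N_p = 16093 × 220/66800 = 53.0 ≈ 53 turns.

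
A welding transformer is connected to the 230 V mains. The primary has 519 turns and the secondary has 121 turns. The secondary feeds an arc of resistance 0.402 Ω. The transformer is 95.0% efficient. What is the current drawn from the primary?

V_s = 230 × 121/519 = 53.622 V.
I_s = V_s/R = 53.622/0.402 = 133.39 A.
P_out = V_s I_s = 53.622 × 133.39 = 7152.6 W.
P_in = P_out/η = 7152.6/0.950 = 7529.1 W.
I_p = P_in/V_p = 7529.1/230 = 32.7 A.

I_p ≈ 32.7 A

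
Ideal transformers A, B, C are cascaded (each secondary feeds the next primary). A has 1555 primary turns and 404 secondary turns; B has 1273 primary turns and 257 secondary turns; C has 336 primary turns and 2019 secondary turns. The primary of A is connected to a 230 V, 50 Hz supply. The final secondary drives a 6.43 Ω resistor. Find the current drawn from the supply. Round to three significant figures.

Secondary of A: V = 230.00 × 404/1555 = 59.756 V.
Secondary of B: V = 59.756 × 257/1273 = 12.064 V.
Secondary of C: V = 12.064 × 2019/336 = 72.490 V.
I_load = 72.490/6.43 = 11.274 A, so P_out = 72.490 × 11.274 = 817.24 W.
All ideal ⇒ P_in = P_out, so I_supply = 817.24/230 = 3.55 A.

I_supply ≈ 3.55 A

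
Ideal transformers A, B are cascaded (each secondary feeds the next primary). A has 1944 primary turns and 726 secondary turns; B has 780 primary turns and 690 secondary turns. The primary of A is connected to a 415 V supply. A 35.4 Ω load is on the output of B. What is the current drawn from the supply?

I_supply ≈ 1.28 A

Secondary of A: V = 415.00 × 726/1944 = 154.98 V.
Secondary of B: V = 154.98 × 690/780 = 137.10 V.
I_load = 137.10/35.4 = 3.8729 A, so P_out = 137.10 × 3.8729 = 530.99 W.
All ideal ⇒ P_in = P_out, so I_supply = 530.99/415 = 1.28 A.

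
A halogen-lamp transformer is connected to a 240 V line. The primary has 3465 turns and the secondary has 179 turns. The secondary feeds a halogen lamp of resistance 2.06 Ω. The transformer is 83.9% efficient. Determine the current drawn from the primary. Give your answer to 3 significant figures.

V_s = 240 × 179/3465 = 12.398 V.
I_s = V_s/R = 12.398/2.06 = 6.0186 A.
P_out = V_s I_s = 12.398 × 6.0186 = 74.620 W.
P_in = P_out/η = 74.620/0.839 = 88.939 W.
I_p = P_in/V_p = 88.939/240 = 0.371 A.

I_p ≈ 0.371 A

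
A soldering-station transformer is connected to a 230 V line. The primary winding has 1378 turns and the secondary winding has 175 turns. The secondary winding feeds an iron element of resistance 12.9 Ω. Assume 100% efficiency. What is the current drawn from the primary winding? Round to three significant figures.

V_s = V_p × N_s/N_p = 230 × 175/1378 = 29.209 V.
I_s = V_s/R = 29.209/12.9 = 2.2643 A.
For an ideal transformer I_p N_p = I_s N_s, so I_p = 2.2643 × 175/1378 = 0.288 A.

I_p ≈ 0.288 A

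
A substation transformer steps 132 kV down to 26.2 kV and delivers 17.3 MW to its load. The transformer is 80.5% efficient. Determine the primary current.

I_p ≈ 163 A

P_in = P_out/η = 1.73×10^7/0.805 = 2.1491×10^7 W.
I_p = P_in/V_p = 2.1491×10^7/132000 = 163 A.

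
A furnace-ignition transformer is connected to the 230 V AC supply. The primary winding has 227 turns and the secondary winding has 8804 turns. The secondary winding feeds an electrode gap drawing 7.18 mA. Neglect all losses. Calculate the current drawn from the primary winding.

For an ideal transformer I_p N_p = I_s N_s, so I_p = 0.00718 × 8804/227 = 0.278 A.

I_p ≈ 0.278 A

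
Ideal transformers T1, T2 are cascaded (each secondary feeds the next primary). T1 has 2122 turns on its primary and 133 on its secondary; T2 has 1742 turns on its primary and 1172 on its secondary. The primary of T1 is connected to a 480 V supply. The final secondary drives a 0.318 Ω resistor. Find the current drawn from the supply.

I_supply ≈ 2.68 A

After T1: V = 480.00 × 133/2122 = 30.085 V.
After T2: V = 30.085 × 1172/1742 = 20.241 V.
I_load = 20.241/0.318 = 63.650 A, so P_out = 20.241 × 63.650 = 1288.3 W.
All ideal ⇒ P_in = P_out, so I_supply = 1288.3/480 = 2.68 A.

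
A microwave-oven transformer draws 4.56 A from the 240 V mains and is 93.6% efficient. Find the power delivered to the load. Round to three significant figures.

P_out ≈ 1020 W

P_in = V_p I_p = 240 × 4.56 = 1094.4 W.
P_out = η P_in = 0.936 × 1094.4 = 1020 W.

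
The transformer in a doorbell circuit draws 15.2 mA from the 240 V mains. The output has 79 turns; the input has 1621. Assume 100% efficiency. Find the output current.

I_out/I_in = N_in/N_out, so I_out = 0.0152 × 1621/79 = 0.312 A.

I_out ≈ 0.312 A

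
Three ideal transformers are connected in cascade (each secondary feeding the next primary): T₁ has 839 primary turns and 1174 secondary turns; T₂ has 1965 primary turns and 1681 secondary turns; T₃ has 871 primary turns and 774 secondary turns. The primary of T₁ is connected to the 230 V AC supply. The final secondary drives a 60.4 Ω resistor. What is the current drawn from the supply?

After T₁: V = 230.00 × 1174/839 = 321.84 V.
After T₂: V = 321.84 × 1681/1965 = 275.32 V.
After T₃: V = 275.32 × 774/871 = 244.66 V.
I_load = 244.66/60.4 = 4.0507 A, so P_out = 244.66 × 4.0507 = 991.03 W.
All ideal ⇒ P_in = P_out, so I_supply = 991.03/230 = 4.31 A.

I_supply ≈ 4.31 A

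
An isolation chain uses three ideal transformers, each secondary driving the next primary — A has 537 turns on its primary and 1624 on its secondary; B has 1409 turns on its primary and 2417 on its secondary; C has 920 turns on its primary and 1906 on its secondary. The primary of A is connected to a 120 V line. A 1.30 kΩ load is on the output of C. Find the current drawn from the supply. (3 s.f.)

Secondary of A: V = 120.00 × 1624/537 = 362.91 V.
Secondary of B: V = 362.91 × 2417/1409 = 622.53 V.
Secondary of C: V = 622.53 × 1906/920 = 1289.7 V.
I_load = 1289.7/1300 = 0.99209 A, so P_out = 1289.7 × 0.99209 = 1279.5 W.
All ideal ⇒ P_in = P_out, so I_supply = 1279.5/120 = 10.7 A.

I_supply ≈ 10.7 A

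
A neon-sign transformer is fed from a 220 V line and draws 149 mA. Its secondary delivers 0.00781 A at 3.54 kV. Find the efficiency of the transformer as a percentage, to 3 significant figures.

η ≈ 84.3%

P_in = 220 × 0.149 = 32.7800 W.
P_out = 3540 × 0.00781 = 27.6474 W.
η = P_out/P_in = 27.6474/32.7800 = 0.843.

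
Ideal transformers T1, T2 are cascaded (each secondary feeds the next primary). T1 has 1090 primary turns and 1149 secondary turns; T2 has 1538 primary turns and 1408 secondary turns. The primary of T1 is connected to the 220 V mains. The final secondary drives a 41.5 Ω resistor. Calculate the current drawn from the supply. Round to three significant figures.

After T1: V = 220.00 × 1149/1090 = 231.91 V.
After T2: V = 231.91 × 1408/1538 = 212.31 V.
I_load = 212.31/41.5 = 5.1158 A, so P_out = 212.31 × 5.1158 = 1086.1 W.
All ideal ⇒ P_in = P_out, so I_supply = 1086.1/220 = 4.94 A.

I_supply ≈ 4.94 A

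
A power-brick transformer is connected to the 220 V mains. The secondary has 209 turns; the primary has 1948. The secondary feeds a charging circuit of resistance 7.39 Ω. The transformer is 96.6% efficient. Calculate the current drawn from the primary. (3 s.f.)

I_p ≈ 0.355 A

V_s = 220 × 209/1948 = 23.604 V.
I_s = V_s/R = 23.604/7.39 = 3.1940 A.
P_out = V_s I_s = 23.604 × 3.1940 = 75.390 W.
P_in = P_out/η = 75.390/0.966 = 78.044 W.
I_p = P_in/V_p = 78.044/220 = 0.355 A.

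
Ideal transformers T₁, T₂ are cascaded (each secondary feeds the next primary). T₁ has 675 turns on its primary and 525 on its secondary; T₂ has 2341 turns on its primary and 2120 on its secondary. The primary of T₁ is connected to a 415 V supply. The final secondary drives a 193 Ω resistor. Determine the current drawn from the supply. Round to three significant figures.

I_supply ≈ 1.07 A

After T₁: V = 415.00 × 525/675 = 322.78 V.
After T₂: V = 322.78 × 2120/2341 = 292.31 V.
I_load = 292.31/193 = 1.5145 A, so P_out = 292.31 × 1.5145 = 442.71 W.
All ideal ⇒ P_in = P_out, so I_supply = 442.71/415 = 1.07 A.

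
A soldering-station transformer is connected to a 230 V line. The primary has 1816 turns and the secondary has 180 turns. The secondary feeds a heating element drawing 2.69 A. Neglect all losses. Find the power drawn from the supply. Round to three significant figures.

P ≈ 61.3 W

I_p = I_s × N_s/N_p = 2.69 × 180/1816 = 0.26663 A.
P = V_p I_p = 230 × 0.26663 = 61.3 W.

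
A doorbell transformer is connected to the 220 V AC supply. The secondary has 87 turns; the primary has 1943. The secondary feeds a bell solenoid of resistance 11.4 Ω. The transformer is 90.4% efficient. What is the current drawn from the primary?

I_p ≈ 0.0428 A

V_s = 220 × 87/1943 = 9.8507 V.
I_s = V_s/R = 9.8507/11.4 = 0.86410 A.
P_out = V_s I_s = 9.8507 × 0.86410 = 8.5120 W.
P_in = P_out/η = 8.5120/0.904 = 9.4160 W.
I_p = P_in/V_p = 9.4160/220 = 0.0428 A.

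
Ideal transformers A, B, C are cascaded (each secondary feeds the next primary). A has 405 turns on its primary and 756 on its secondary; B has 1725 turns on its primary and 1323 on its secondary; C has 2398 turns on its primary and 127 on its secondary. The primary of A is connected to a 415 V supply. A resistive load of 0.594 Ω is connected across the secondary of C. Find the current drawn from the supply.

After A: V = 415.00 × 756/405 = 774.67 V.
After B: V = 774.67 × 1323/1725 = 594.14 V.
After C: V = 594.14 × 127/2398 = 31.466 V.
I_load = 31.466/0.594 = 52.973 A, so P_out = 31.466 × 52.973 = 1666.8 W.
All ideal ⇒ P_in = P_out, so I_supply = 1666.8/415 = 4.02 A.

I_supply ≈ 4.02 A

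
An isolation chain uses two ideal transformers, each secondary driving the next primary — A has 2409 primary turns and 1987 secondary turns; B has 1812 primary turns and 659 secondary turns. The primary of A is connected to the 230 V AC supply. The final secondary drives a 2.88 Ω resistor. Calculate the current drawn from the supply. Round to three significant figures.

I_supply ≈ 7.19 A

Secondary of A: V = 230.00 × 1987/2409 = 189.71 V.
Secondary of B: V = 189.71 × 659/1812 = 68.995 V.
I_load = 68.995/2.88 = 23.957 A, so P_out = 68.995 × 23.957 = 1652.9 W.
All ideal ⇒ P_in = P_out, so I_supply = 1652.9/230 = 7.19 A.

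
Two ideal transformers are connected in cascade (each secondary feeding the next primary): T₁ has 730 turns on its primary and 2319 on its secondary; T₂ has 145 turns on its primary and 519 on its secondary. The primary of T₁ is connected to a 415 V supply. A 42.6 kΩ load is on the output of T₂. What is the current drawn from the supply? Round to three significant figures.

After T₁: V = 415.00 × 2319/730 = 1318.3 V.
After T₂: V = 1318.3 × 519/145 = 4718.7 V.
I_load = 4718.7/42600 = 0.11077 A, so P_out = 4718.7 × 0.11077 = 522.69 W.
All ideal ⇒ P_in = P_out, so I_supply = 522.69/415 = 1.26 A.

I_supply ≈ 1.26 A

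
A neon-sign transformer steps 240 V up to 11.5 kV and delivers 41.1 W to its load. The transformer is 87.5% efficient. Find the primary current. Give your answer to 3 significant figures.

I_p ≈ 0.196 A

P_in = P_out/η = 41.1/0.875 = 46.971 W.
I_p = P_in/V_p = 46.971/240 = 0.196 A.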